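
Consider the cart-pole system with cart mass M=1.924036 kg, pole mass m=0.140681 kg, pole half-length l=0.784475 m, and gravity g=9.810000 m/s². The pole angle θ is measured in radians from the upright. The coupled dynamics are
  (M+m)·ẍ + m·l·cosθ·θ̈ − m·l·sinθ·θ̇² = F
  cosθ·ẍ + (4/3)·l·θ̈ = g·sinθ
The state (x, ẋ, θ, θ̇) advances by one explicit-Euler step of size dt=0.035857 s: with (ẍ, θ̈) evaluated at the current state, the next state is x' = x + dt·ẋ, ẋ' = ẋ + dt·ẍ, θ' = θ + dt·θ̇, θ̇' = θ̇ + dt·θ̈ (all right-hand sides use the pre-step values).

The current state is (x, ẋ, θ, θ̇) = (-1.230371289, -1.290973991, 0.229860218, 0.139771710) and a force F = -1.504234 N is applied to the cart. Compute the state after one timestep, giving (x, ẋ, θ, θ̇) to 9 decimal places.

sinθ=0.227841420, cosθ=0.973698253
temp = (F + m·l·θ̇²·sinθ)/(M+m) = (-1.504234 + 0.000491231)/2.064717 = -0.728304542
θ̈ = (g·sinθ − cosθ·temp)/(l·(4/3 − m·cos²θ/(M+m))) = 2.958204528
ẍ = temp − m·l·θ̈·cosθ/(M+m) = -0.882264083
Euler: x'=-1.230371289+0.035857·-1.290973991=-1.276661743, ẋ'=-1.290973991+0.035857·-0.882264083=-1.322609334
       θ'=0.229860218+0.035857·0.139771710=0.234872012, θ̇'=0.139771710+0.035857·2.958204528=0.245844050

(-1.276661743, -1.322609334, 0.234872012, 0.245844050)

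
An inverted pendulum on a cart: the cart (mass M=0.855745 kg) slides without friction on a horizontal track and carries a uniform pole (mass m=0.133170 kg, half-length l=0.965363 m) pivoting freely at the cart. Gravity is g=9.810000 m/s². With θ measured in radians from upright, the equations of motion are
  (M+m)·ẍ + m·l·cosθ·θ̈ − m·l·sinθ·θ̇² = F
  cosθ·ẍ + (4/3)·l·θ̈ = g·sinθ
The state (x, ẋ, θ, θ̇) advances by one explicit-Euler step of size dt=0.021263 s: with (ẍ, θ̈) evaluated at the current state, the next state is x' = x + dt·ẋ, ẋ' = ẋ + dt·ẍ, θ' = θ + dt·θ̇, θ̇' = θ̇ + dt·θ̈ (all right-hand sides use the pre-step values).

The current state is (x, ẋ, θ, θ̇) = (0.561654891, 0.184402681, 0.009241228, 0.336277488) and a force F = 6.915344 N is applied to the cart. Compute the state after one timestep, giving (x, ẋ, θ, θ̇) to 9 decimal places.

sinθ=0.009241096, cosθ=0.999957300
temp = (F + m·l·θ̇²·sinθ)/(M+m) = (6.915344 + 0.000134343)/0.988915 = 6.992995701
θ̈ = (g·sinθ − cosθ·temp)/(l·(4/3 − m·cos²θ/(M+m))) = -5.964621999
ẍ = temp − m·l·θ̈·cosθ/(M+m) = 7.768354047
Euler: x'=0.561654891+0.021263·0.184402681=0.565575845, ẋ'=0.184402681+0.021263·7.768354047=0.349581193
       θ'=0.009241228+0.021263·0.336277488=0.016391496, θ̇'=0.336277488+0.021263·-5.964621999=0.209451730

(0.565575845, 0.349581193, 0.016391496, 0.209451730)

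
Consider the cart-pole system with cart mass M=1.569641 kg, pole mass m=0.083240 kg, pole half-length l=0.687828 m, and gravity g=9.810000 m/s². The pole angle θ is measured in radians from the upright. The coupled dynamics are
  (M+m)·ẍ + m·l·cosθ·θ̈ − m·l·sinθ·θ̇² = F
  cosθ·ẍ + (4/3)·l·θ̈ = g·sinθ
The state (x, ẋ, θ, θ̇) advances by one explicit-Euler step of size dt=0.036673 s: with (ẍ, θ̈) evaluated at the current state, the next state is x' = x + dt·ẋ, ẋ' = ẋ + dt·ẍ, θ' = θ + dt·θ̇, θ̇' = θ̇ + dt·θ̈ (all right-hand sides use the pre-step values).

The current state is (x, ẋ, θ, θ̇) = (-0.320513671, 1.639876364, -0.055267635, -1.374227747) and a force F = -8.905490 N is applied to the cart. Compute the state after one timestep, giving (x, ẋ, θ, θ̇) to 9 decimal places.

(-0.260374485, 1.435197124, -0.105664689, -1.173057933)

sinθ=-0.055239503, cosθ=0.998473133
temp = (F + m·l·θ̇²·sinθ)/(M+m) = (-8.905490 + -0.005972816)/1.652881 = -5.391472717
θ̈ = (g·sinθ − cosθ·temp)/(l·(4/3 − m·cos²θ/(M+m))) = 5.485501974
ẍ = temp − m·l·θ̈·cosθ/(M+m) = -5.581197076
Euler: x'=-0.320513671+0.036673·1.639876364=-0.260374485, ẋ'=1.639876364+0.036673·-5.581197076=1.435197124
       θ'=-0.055267635+0.036673·-1.374227747=-0.105664689, θ̇'=-1.374227747+0.036673·5.485501974=-1.173057933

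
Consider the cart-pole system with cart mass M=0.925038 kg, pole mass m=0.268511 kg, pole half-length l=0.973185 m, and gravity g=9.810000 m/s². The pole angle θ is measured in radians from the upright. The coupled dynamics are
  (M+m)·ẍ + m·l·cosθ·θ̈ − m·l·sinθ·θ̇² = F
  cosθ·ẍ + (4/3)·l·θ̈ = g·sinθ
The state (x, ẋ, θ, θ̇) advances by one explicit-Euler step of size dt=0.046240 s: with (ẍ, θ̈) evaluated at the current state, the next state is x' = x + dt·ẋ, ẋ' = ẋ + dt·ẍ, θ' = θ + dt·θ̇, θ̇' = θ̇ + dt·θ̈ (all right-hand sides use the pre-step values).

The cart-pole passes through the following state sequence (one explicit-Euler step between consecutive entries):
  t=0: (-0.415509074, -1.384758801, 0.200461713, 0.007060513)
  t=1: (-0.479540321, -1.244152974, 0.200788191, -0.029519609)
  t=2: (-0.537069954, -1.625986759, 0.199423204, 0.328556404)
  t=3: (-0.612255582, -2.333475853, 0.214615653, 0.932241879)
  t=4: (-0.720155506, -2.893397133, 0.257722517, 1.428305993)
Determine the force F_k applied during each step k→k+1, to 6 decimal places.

F_0 = 3.426740 N
F_1 = -7.873056 N
F_2 = -14.923403 N
F_3 = -11.762042 N

step 0→1:
  ẍ = (ẋ'−ẋ)/dt = (-1.244152974−-1.384758801)/0.046240 = 3.040783
  θ̈ = (θ̇'−θ̇)/dt = (-0.029519609−0.007060513)/0.046240 = -0.791093
  sinθ=0.199122, cosθ=0.979975
  F = (M+m)·ẍ + m·l·cosθ·θ̈ − m·l·sinθ·θ̇² = 3.629324 + -0.202581 − 0.000003 = 3.426740
step 1→2:
  ẍ = (ẋ'−ẋ)/dt = (-1.625986759−-1.244152974)/0.046240 = -8.257651
  θ̈ = (θ̇'−θ̇)/dt = (0.328556404−-0.029519609)/0.046240 = 7.743858
  sinθ=0.199442, cosθ=0.979910
  F = (M+m)·ẍ + m·l·cosθ·θ̈ − m·l·sinθ·θ̇² = -9.855911 + 1.982901 − 0.000045 = -7.873056
step 2→3:
  ẍ = (ẋ'−ẋ)/dt = (-2.333475853−-1.625986759)/0.046240 = -15.300370
  θ̈ = (θ̇'−θ̇)/dt = (0.932241879−0.328556404)/0.046240 = 13.055482
  sinθ=0.198104, cosθ=0.980181
  F = (M+m)·ẍ + m·l·cosθ·θ̈ − m·l·sinθ·θ̇² = -18.261741 + 3.343926 − 0.005588 = -14.923403
step 3→4:
  ẍ = (ẋ'−ẋ)/dt = (-2.893397133−-2.333475853)/0.046240 = -12.109024
  θ̈ = (θ̇'−θ̇)/dt = (1.428305993−0.932241879)/0.046240 = 10.728030
  sinθ=0.212972, cosθ=0.977058
  F = (M+m)·ẍ + m·l·cosθ·θ̈ − m·l·sinθ·θ̇² = -14.452714 + 2.739037 − 0.048366 = -11.762042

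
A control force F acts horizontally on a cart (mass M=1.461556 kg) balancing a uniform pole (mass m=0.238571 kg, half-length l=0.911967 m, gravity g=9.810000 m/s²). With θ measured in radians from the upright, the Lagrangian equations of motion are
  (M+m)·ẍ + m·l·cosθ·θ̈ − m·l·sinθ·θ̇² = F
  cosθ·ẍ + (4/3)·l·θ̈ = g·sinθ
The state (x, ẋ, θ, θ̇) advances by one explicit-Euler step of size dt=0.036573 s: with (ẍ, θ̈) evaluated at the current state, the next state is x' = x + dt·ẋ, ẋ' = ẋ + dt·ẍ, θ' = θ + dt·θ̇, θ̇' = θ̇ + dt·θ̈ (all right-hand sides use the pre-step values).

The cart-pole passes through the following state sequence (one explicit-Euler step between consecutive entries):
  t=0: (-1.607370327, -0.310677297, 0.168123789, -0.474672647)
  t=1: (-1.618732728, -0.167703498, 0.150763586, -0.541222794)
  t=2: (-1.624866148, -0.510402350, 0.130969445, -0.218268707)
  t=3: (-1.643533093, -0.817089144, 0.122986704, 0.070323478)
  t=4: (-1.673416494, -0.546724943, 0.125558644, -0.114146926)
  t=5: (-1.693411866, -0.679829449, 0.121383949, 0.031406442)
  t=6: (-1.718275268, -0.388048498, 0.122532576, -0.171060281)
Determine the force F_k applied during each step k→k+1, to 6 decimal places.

F_0 = 6.247738 N
F_1 = -14.040793 N
F_2 = -12.555849 N
F_3 = 11.478872 N
F_4 = -5.328766 N
F_5 = 12.368069 N

step 0→1:
  ẍ = (ẋ'−ẋ)/dt = (-0.167703498−-0.310677297)/0.036573 = 3.909272
  θ̈ = (θ̇'−θ̇)/dt = (-0.541222794−-0.474672647)/0.036573 = -1.819652
  sinθ=0.167333, cosθ=0.985900
  F = (M+m)·ẍ + m·l·cosθ·θ̈ − m·l·sinθ·θ̇² = 6.646259 + -0.390318 − 0.008203 = 6.247738
step 1→2:
  ẍ = (ẋ'−ẋ)/dt = (-0.510402350−-0.167703498)/0.036573 = -9.370269
  θ̈ = (θ̇'−θ̇)/dt = (-0.218268707−-0.541222794)/0.036573 = 8.830396
  sinθ=0.150193, cosθ=0.988657
  F = (M+m)·ẍ + m·l·cosθ·θ̈ − m·l·sinθ·θ̇² = -15.930648 + 1.899426 − 0.009572 = -14.040793
step 2→3:
  ẍ = (ẋ'−ẋ)/dt = (-0.817089144−-0.510402350)/0.036573 = -8.385607
  θ̈ = (θ̇'−θ̇)/dt = (0.070323478−-0.218268707)/0.036573 = 7.890853
  sinθ=0.130595, cosθ=0.991436
  F = (M+m)·ẍ + m·l·cosθ·θ̈ − m·l·sinθ·θ̇² = -14.256596 + 1.702101 − 0.001354 = -12.555849
step 3→4:
  ẍ = (ẋ'−ẋ)/dt = (-0.546724943−-0.817089144)/0.036573 = 7.392453
  θ̈ = (θ̇'−θ̇)/dt = (-0.114146926−0.070323478)/0.036573 = -5.043896
  sinθ=0.122677, cosθ=0.992447
  F = (M+m)·ẍ + m·l·cosθ·θ̈ − m·l·sinθ·θ̇² = 12.568110 + -1.089106 − 0.000132 = 11.478872
step 4→5:
  ẍ = (ẋ'−ẋ)/dt = (-0.679829449−-0.546724943)/0.036573 = -3.639420
  θ̈ = (θ̇'−θ̇)/dt = (0.031406442−-0.114146926)/0.036573 = 3.979804
  sinθ=0.125229, cosθ=0.992128
  F = (M+m)·ẍ + m·l·cosθ·θ̈ − m·l·sinθ·θ̇² = -6.187476 + 0.859065 − 0.000355 = -5.328766
step 5→6:
  ẍ = (ẋ'−ẋ)/dt = (-0.388048498−-0.679829449)/0.036573 = 7.978043
  θ̈ = (θ̇'−θ̇)/dt = (-0.171060281−0.031406442)/0.036573 = -5.535962
  sinθ=0.121086, cosθ=0.992642
  F = (M+m)·ẍ + m·l·cosθ·θ̈ − m·l·sinθ·θ̇² = 13.563686 + -1.195591 − 0.000026 = 12.368069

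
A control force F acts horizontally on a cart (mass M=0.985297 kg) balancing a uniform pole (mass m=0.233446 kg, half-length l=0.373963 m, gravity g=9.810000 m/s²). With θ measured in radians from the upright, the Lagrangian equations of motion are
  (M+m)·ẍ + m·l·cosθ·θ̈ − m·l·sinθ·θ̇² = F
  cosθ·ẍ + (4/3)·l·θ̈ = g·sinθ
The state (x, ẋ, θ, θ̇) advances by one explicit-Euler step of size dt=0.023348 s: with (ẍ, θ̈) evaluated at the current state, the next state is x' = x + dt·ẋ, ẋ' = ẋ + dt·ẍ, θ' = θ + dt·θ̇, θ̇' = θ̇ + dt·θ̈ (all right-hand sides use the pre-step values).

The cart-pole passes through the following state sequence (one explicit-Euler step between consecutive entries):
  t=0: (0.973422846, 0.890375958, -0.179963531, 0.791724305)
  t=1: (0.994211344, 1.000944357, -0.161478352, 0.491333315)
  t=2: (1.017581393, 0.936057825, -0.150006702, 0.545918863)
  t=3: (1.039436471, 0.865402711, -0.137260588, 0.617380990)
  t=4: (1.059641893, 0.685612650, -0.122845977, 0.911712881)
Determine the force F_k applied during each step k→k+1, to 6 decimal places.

F_0 = 4.676310 N
F_1 = -3.182181 N
F_2 = -3.420038 N
F_3 = -8.290133 N

step 0→1:
  ẍ = (ẋ'−ẋ)/dt = (1.000944357−0.890375958)/0.023348 = 4.735669
  θ̈ = (θ̇'−θ̇)/dt = (0.491333315−0.791724305)/0.023348 = -12.865812
  sinθ=-0.178994, cosθ=0.983850
  F = (M+m)·ẍ + m·l·cosθ·θ̈ − m·l·sinθ·θ̇² = 5.771563 + -1.105048 − -0.009795 = 4.676310
step 1→2:
  ẍ = (ẋ'−ẋ)/dt = (0.936057825−1.000944357)/0.023348 = -2.779105
  θ̈ = (θ̇'−θ̇)/dt = (0.545918863−0.491333315)/0.023348 = 2.337911
  sinθ=-0.160778, cosθ=0.986991
  F = (M+m)·ẍ + m·l·cosθ·θ̈ − m·l·sinθ·θ̇² = -3.387014 + 0.201445 − -0.003388 = -3.182181
step 2→3:
  ẍ = (ẋ'−ẋ)/dt = (0.865402711−0.936057825)/0.023348 = -3.026174
  θ̈ = (θ̇'−θ̇)/dt = (0.617380990−0.545918863)/0.023348 = 3.060739
  sinθ=-0.149445, cosθ=0.988770
  F = (M+m)·ẍ + m·l·cosθ·θ̈ − m·l·sinθ·θ̇² = -3.688129 + 0.264202 − -0.003888 = -3.420038
step 3→4:
  ẍ = (ẋ'−ẋ)/dt = (0.685612650−0.865402711)/0.023348 = -7.700448
  θ̈ = (θ̇'−θ̇)/dt = (0.911712881−0.617380990)/0.023348 = 12.606300
  sinθ=-0.136830, cosθ=0.990595
  F = (M+m)·ẍ + m·l·cosθ·θ̈ − m·l·sinθ·θ̇² = -9.384867 + 1.090181 − -0.004553 = -8.290133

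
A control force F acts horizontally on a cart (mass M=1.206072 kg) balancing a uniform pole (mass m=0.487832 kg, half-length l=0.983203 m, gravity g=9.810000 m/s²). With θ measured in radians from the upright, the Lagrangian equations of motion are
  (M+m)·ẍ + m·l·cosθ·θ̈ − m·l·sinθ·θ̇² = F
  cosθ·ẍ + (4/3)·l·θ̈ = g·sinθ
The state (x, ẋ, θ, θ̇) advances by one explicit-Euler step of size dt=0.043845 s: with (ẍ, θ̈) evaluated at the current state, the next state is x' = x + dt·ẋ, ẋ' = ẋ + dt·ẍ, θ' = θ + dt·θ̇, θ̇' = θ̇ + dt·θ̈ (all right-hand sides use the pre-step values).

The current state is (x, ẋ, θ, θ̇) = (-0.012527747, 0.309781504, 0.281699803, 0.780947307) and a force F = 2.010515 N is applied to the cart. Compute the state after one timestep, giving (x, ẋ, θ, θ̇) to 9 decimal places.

(0.001054623, 0.346420594, 0.315940438, 0.845308490)

sinθ=0.277988853, cosθ=0.960584300
temp = (F + m·l·θ̇²·sinθ)/(M+m) = (2.010515 + 0.081317558)/1.693904 = 1.234918010
θ̈ = (g·sinθ − cosθ·temp)/(l·(4/3 − m·cos²θ/(M+m))) = 1.467925262
ẍ = temp − m·l·θ̈·cosθ/(M+m) = 0.835650368
Euler: x'=-0.012527747+0.043845·0.309781504=0.001054623, ẋ'=0.309781504+0.043845·0.835650368=0.346420594
       θ'=0.281699803+0.043845·0.780947307=0.315940438, θ̇'=0.780947307+0.043845·1.467925262=0.845308490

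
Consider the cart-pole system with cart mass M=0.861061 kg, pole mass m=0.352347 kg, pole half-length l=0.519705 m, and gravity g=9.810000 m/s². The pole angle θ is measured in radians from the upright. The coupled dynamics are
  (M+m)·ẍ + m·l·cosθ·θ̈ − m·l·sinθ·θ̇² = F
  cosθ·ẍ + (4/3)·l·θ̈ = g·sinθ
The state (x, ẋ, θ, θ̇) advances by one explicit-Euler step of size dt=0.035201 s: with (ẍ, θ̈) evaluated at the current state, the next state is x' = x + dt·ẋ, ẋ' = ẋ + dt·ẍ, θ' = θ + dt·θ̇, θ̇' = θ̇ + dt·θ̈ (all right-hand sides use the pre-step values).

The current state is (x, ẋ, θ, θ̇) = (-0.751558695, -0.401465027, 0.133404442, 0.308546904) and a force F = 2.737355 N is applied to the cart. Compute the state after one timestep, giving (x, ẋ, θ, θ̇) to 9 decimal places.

(-0.765690665, -0.312969165, 0.144265602, 0.248255080)

sinθ=0.133009100, cosθ=0.991114816
temp = (F + m·l·θ̇²·sinθ)/(M+m) = (2.737355 + 0.002318736)/1.213408 = 2.257833915
θ̈ = (g·sinθ − cosθ·temp)/(l·(4/3 − m·cos²θ/(M+m))) = -1.712787257
ẍ = temp − m·l·θ̈·cosθ/(M+m) = 2.514015561
Euler: x'=-0.751558695+0.035201·-0.401465027=-0.765690665, ẋ'=-0.401465027+0.035201·2.514015561=-0.312969165
       θ'=0.133404442+0.035201·0.308546904=0.144265602, θ̇'=0.308546904+0.035201·-1.712787257=0.248255080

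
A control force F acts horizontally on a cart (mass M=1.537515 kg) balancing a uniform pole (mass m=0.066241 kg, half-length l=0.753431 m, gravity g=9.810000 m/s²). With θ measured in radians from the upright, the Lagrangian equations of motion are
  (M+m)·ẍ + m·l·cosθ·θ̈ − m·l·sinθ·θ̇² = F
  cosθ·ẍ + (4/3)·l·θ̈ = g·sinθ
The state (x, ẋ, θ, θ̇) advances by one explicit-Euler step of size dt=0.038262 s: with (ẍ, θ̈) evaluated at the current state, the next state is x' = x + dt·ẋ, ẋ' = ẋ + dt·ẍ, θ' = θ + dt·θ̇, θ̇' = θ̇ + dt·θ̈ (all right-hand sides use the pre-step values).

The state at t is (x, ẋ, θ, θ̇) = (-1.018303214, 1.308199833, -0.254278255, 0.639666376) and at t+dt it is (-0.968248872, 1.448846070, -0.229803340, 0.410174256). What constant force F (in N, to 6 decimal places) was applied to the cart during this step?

F = 5.610621 N

ẍ = (ẋ'−ẋ)/dt = (1.448846070−1.308199833)/0.038262 = 3.675873
θ̈ = (θ̇'−θ̇)/dt = (0.410174256−0.639666376)/0.038262 = -5.997912
sinθ=-0.251547, cosθ=0.967845
F = (M+m)·ẍ + m·l·cosθ·θ̈ − m·l·sinθ·θ̇² = 5.895203 + -0.289719 − -0.005137 = 5.610621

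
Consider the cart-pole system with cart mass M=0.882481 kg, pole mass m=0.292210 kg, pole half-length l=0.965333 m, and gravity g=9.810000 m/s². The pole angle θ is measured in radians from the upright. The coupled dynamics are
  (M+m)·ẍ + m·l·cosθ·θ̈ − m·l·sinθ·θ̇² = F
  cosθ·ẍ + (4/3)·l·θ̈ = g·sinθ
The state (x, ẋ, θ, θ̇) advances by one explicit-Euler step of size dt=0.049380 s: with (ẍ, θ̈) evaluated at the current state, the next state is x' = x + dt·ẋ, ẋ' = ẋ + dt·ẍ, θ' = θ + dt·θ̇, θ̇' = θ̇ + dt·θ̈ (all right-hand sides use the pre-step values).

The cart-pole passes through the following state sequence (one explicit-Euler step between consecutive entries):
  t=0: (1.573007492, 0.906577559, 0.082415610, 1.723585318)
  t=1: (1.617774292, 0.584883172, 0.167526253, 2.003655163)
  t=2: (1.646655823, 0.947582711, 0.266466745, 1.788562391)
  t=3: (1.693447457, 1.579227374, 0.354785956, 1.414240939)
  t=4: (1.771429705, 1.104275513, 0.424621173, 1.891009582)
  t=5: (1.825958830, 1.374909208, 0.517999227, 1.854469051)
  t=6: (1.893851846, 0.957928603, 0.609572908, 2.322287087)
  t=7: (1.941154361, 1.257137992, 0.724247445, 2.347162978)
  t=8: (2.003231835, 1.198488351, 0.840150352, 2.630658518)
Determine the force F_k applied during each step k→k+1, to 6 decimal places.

F_0 = -6.127259 N
F_1 = 7.227857 N
F_2 = 12.725635 N
F_3 = -8.940635 N
F_4 = 5.832295 N
F_5 = -8.078007 N
F_6 = 6.363392 N
F_7 = -1.211895 N

step 0→1:
  ẍ = (ẋ'−ẋ)/dt = (0.584883172−0.906577559)/0.049380 = -6.514670
  θ̈ = (θ̇'−θ̇)/dt = (2.003655163−1.723585318)/0.049380 = 5.671726
  sinθ=0.082322, cosθ=0.996606
  F = (M+m)·ẍ + m·l·cosθ·θ̈ − m·l·sinθ·θ̇² = -7.652724 + 1.594450 − 0.068985 = -6.127259
step 1→2:
  ẍ = (ẋ'−ẋ)/dt = (0.947582711−0.584883172)/0.049380 = 7.345070
  θ̈ = (θ̇'−θ̇)/dt = (1.788562391−2.003655163)/0.049380 = -4.355868
  sinθ=0.166744, cosθ=0.986000
  F = (M+m)·ẍ + m·l·cosθ·θ̈ − m·l·sinθ·θ̇² = 8.628187 + -1.211502 − 0.188829 = 7.227857
step 2→3:
  ẍ = (ẋ'−ẋ)/dt = (1.579227374−0.947582711)/0.049380 = 12.791508
  θ̈ = (θ̇'−θ̇)/dt = (1.414240939−1.788562391)/0.049380 = -7.580426
  sinθ=0.263325, cosθ=0.964707
  F = (M+m)·ẍ + m·l·cosθ·θ̈ − m·l·sinθ·θ̇² = 15.026069 + -2.062820 − 0.237614 = 12.725635
step 3→4:
  ẍ = (ẋ'−ẋ)/dt = (1.104275513−1.579227374)/0.049380 = -9.618304
  θ̈ = (θ̇'−θ̇)/dt = (1.891009582−1.414240939)/0.049380 = 9.655096
  sinθ=0.347390, cosθ=0.937721
  F = (M+m)·ẍ + m·l·cosθ·θ̈ − m·l·sinθ·θ̇² = -11.298535 + 2.553891 − 0.195991 = -8.940635
step 4→5:
  ẍ = (ẋ'−ẋ)/dt = (1.374909208−1.104275513)/0.049380 = 5.480634
  θ̈ = (θ̇'−θ̇)/dt = (1.854469051−1.891009582)/0.049380 = -0.739986
  sinθ=0.411976, cosθ=0.911195
  F = (M+m)·ẍ + m·l·cosθ·θ̈ − m·l·sinθ·θ̇² = 6.438051 + -0.190199 − 0.415558 = 5.832295
step 5→6:
  ẍ = (ẋ'−ẋ)/dt = (0.957928603−1.374909208)/0.049380 = -8.444322
  θ̈ = (θ̇'−θ̇)/dt = (2.322287087−1.854469051)/0.049380 = 9.473836
  sinθ=0.495143, cosθ=0.868812
  F = (M+m)·ẍ + m·l·cosθ·θ̈ − m·l·sinθ·θ̇² = -9.919469 + 2.321794 − 0.480332 = -8.078007
step 6→7:
  ẍ = (ẋ'−ẋ)/dt = (1.257137992−0.957928603)/0.049380 = 6.059323
  θ̈ = (θ̇'−θ̇)/dt = (2.347162978−2.322287087)/0.049380 = 0.503765
  sinθ=0.572517, cosθ=0.819893
  F = (M+m)·ẍ + m·l·cosθ·θ̈ − m·l·sinθ·θ̇² = 7.117833 + 0.116508 − 0.870949 = 6.363392
step 7→8:
  ẍ = (ẋ'−ẋ)/dt = (1.198488351−1.257137992)/0.049380 = -1.187721
  θ̈ = (θ̇'−θ̇)/dt = (2.630658518−2.347162978)/0.049380 = 5.741100
  sinθ=0.662572, cosθ=0.748998
  F = (M+m)·ẍ + m·l·cosθ·θ̈ − m·l·sinθ·θ̇² = -1.395205 + 1.212965 − 1.029655 = -1.211895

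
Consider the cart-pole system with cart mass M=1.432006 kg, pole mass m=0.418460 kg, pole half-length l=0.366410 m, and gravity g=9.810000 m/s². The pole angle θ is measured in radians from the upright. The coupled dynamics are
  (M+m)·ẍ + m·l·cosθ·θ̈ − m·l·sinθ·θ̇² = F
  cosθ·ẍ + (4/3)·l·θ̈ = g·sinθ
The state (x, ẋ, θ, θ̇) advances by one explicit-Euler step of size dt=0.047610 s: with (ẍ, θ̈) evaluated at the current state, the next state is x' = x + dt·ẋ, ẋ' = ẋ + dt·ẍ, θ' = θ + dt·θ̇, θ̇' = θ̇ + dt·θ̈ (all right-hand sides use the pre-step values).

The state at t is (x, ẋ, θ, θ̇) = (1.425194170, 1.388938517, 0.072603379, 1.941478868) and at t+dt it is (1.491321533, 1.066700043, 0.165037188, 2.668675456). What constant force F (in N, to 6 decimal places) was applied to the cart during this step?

ẍ = (ẋ'−ẋ)/dt = (1.066700043−1.388938517)/0.047610 = -6.768294
θ̈ = (θ̇'−θ̇)/dt = (2.668675456−1.941478868)/0.047610 = 15.274030
sinθ=0.072540, cosθ=0.997366
F = (M+m)·ẍ + m·l·cosθ·θ̈ − m·l·sinθ·θ̇² = -12.524498 + 2.335766 − 0.041924 = -10.230656

F = -10.230656 N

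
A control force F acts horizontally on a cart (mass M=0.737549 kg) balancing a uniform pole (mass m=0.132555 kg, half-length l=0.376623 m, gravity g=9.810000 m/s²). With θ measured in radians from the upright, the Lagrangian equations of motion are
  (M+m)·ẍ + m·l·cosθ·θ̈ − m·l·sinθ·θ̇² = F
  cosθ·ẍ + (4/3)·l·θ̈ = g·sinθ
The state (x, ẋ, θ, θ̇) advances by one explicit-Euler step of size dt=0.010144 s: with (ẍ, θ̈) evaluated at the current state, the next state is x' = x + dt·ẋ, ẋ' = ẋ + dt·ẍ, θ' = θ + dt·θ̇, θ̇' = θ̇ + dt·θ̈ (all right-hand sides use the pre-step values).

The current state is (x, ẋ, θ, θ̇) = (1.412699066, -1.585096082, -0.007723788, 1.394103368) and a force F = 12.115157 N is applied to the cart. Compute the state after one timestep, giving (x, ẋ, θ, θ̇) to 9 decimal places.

sinθ=-0.007723711, cosθ=0.999970172
temp = (F + m·l·θ̇²·sinθ)/(M+m) = (12.115157 + -0.000749409)/0.870104 = 13.922942075
θ̈ = (g·sinθ − cosθ·temp)/(l·(4/3 − m·cos²θ/(M+m))) = -31.471611149
ẍ = temp − m·l·θ̈·cosθ/(M+m) = 15.728609692
Euler: x'=1.412699066+0.010144·-1.585096082=1.396619851, ẋ'=-1.585096082+0.010144·15.728609692=-1.425545065
       θ'=-0.007723788+0.010144·1.394103368=0.006417997, θ̇'=1.394103368+0.010144·-31.471611149=1.074855345

(1.396619851, -1.425545065, 0.006417997, 1.074855345)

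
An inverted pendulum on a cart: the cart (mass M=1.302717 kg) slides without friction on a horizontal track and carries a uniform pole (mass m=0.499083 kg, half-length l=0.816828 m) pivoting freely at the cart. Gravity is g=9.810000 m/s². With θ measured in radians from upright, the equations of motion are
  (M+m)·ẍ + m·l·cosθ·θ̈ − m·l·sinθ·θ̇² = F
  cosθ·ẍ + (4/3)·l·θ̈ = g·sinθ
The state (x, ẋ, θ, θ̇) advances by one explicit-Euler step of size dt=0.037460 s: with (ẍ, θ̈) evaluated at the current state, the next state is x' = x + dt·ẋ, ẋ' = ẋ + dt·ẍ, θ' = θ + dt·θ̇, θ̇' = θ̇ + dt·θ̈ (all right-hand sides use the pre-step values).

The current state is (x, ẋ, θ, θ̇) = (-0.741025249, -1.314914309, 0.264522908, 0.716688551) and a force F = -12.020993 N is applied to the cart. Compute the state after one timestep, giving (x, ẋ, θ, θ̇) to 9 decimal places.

sinθ=0.261448800, cosθ=0.965217346
temp = (F + m·l·θ̇²·sinθ)/(M+m) = (-12.020993 + 0.054745822)/1.801800 = -6.641273825
θ̈ = (g·sinθ − cosθ·temp)/(l·(4/3 − m·cos²θ/(M+m))) = 10.218521806
ẍ = temp − m·l·θ̈·cosθ/(M+m) = -8.872841207
Euler: x'=-0.741025249+0.037460·-1.314914309=-0.790281939, ẋ'=-1.314914309+0.037460·-8.872841207=-1.647290941
       θ'=0.264522908+0.037460·0.716688551=0.291370061, θ̇'=0.716688551+0.037460·10.218521806=1.099474378

(-0.790281939, -1.647290941, 0.291370061, 1.099474378)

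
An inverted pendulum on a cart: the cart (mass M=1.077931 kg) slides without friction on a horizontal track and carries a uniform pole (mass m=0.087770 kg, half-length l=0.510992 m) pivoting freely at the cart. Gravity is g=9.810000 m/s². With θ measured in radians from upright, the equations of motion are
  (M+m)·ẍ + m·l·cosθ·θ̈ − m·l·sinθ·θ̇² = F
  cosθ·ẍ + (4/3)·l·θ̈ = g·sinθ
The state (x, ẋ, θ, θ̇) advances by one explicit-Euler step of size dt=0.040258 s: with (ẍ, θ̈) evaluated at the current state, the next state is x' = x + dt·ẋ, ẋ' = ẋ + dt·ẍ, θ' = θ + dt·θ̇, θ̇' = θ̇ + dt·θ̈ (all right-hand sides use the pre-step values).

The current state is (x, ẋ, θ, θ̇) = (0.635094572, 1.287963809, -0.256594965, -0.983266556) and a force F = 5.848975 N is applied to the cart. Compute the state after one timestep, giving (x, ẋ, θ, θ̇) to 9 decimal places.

(0.686945419, 1.506606955, -0.296179310, -1.440779068)

sinθ=-0.253788476, cosθ=0.967259742
temp = (F + m·l·θ̇²·sinθ)/(M+m) = (5.848975 + -0.011004609)/1.165701 = 5.008119913
θ̈ = (g·sinθ − cosθ·temp)/(l·(4/3 − m·cos²θ/(M+m))) = -11.364511695
ẍ = temp − m·l·θ̈·cosθ/(M+m) = 5.431048384
Euler: x'=0.635094572+0.040258·1.287963809=0.686945419, ẋ'=1.287963809+0.040258·5.431048384=1.506606955
       θ'=-0.256594965+0.040258·-0.983266556=-0.296179310, θ̇'=-0.983266556+0.040258·-11.364511695=-1.440779068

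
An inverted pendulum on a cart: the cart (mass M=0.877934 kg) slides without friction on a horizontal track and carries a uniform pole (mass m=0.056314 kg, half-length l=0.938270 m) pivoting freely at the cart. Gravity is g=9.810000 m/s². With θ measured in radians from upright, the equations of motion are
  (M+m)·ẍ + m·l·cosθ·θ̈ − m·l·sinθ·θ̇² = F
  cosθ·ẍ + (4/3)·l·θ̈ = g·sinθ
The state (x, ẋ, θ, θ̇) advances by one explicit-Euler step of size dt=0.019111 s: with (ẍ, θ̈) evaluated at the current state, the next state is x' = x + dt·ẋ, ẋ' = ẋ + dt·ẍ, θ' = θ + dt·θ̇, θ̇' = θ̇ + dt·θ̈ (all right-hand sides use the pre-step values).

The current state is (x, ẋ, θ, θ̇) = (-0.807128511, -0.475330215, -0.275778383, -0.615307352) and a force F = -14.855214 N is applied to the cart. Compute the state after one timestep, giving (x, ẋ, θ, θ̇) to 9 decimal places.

(-0.816212547, -0.790282265, -0.287537522, -0.413871701)

sinθ=-0.272295990, cosθ=0.962213539
temp = (F + m·l·θ̇²·sinθ)/(M+m) = (-14.855214 + -0.005447154)/0.934248 = -15.906548533
θ̈ = (g·sinθ − cosθ·temp)/(l·(4/3 − m·cos²θ/(M+m))) = 10.540298830
ẍ = temp − m·l·θ̈·cosθ/(M+m) = -16.480144934
Euler: x'=-0.807128511+0.019111·-0.475330215=-0.816212547, ẋ'=-0.475330215+0.019111·-16.480144934=-0.790282265
       θ'=-0.275778383+0.019111·-0.615307352=-0.287537522, θ̇'=-0.615307352+0.019111·10.540298830=-0.413871701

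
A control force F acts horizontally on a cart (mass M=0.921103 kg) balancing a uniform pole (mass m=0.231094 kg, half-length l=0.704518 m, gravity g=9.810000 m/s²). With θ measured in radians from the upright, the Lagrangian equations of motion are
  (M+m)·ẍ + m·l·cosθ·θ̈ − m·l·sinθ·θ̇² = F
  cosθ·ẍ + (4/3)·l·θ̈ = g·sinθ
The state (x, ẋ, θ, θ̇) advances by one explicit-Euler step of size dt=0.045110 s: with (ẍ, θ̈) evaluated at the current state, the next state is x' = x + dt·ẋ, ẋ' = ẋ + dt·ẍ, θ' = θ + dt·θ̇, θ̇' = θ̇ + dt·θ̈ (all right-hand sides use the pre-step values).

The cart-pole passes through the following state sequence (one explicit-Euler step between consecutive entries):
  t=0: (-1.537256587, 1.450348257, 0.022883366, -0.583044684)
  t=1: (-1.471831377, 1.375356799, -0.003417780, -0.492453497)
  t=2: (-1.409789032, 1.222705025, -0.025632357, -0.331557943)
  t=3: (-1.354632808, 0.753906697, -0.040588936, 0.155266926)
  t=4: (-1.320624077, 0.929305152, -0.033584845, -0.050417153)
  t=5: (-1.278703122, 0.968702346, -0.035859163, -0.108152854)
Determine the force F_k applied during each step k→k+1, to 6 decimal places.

F_0 = -1.589820 N
F_1 = -3.318191 N
F_2 = -10.217102 N
F_3 = 3.738438 N
F_4 = 0.798034 N

step 0→1:
  ẍ = (ẋ'−ẋ)/dt = (1.375356799−1.450348257)/0.045110 = -1.662413
  θ̈ = (θ̇'−θ̇)/dt = (-0.492453497−-0.583044684)/0.045110 = 2.008228
  sinθ=0.022881, cosθ=0.999738
  F = (M+m)·ẍ + m·l·cosθ·θ̈ − m·l·sinθ·θ̇² = -1.915427 + 0.326874 − 0.001266 = -1.589820
step 1→2:
  ẍ = (ẋ'−ẋ)/dt = (1.222705025−1.375356799)/0.045110 = -3.383990
  θ̈ = (θ̇'−θ̇)/dt = (-0.331557943−-0.492453497)/0.045110 = 3.566738
  sinθ=-0.003418, cosθ=0.999994
  F = (M+m)·ẍ + m·l·cosθ·θ̈ − m·l·sinθ·θ̇² = -3.899023 + 0.580697 − -0.000135 = -3.318191
step 2→3:
  ẍ = (ẋ'−ẋ)/dt = (0.753906697−1.222705025)/0.045110 = -10.392337
  θ̈ = (θ̇'−θ̇)/dt = (0.155266926−-0.331557943)/0.045110 = 10.791950
  sinθ=-0.025630, cosθ=0.999672
  F = (M+m)·ẍ + m·l·cosθ·θ̈ − m·l·sinθ·θ̇² = -11.974020 + 1.756459 − -0.000459 = -10.217102
step 3→4:
  ẍ = (ẋ'−ẋ)/dt = (0.929305152−0.753906697)/0.045110 = 3.888239
  θ̈ = (θ̇'−θ̇)/dt = (-0.050417153−0.155266926)/0.045110 = -4.559612
  sinθ=-0.040578, cosθ=0.999176
  F = (M+m)·ẍ + m·l·cosθ·θ̈ − m·l·sinθ·θ̇² = 4.480017 + -0.741738 − -0.000159 = 3.738438
step 4→5:
  ẍ = (ẋ'−ẋ)/dt = (0.968702346−0.929305152)/0.045110 = 0.873358
  θ̈ = (θ̇'−θ̇)/dt = (-0.108152854−-0.050417153)/0.045110 = -1.279887
  sinθ=-0.033579, cosθ=0.999436
  F = (M+m)·ẍ + m·l·cosθ·θ̈ − m·l·sinθ·θ̇² = 1.006281 + -0.208261 − -0.000014 = 0.798034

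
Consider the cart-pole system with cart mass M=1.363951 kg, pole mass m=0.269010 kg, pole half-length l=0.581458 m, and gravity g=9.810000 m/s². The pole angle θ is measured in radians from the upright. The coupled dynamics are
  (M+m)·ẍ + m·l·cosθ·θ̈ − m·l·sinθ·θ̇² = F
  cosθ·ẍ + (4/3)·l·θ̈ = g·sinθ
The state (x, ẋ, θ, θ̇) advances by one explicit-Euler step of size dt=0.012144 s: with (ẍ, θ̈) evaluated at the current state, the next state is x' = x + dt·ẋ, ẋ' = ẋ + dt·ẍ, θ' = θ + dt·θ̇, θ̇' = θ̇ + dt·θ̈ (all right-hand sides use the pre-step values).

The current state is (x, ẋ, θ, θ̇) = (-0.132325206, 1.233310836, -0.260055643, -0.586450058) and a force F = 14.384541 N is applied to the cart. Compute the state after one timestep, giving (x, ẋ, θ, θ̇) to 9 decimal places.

(-0.117347879, 1.358257261, -0.267177493, -0.781706994)

sinθ=-0.257134324, cosθ=0.966375672
temp = (F + m·l·θ̇²·sinθ)/(M+m) = (14.384541 + -0.013832762)/1.632961 = 8.800398931
θ̈ = (g·sinθ − cosθ·temp)/(l·(4/3 − m·cos²θ/(M+m))) = -16.078469665
ẍ = temp − m·l·θ̈·cosθ/(M+m) = 10.288737241
Euler: x'=-0.132325206+0.012144·1.233310836=-0.117347879, ẋ'=1.233310836+0.012144·10.288737241=1.358257261
       θ'=-0.260055643+0.012144·-0.586450058=-0.267177493, θ̇'=-0.586450058+0.012144·-16.078469665=-0.781706994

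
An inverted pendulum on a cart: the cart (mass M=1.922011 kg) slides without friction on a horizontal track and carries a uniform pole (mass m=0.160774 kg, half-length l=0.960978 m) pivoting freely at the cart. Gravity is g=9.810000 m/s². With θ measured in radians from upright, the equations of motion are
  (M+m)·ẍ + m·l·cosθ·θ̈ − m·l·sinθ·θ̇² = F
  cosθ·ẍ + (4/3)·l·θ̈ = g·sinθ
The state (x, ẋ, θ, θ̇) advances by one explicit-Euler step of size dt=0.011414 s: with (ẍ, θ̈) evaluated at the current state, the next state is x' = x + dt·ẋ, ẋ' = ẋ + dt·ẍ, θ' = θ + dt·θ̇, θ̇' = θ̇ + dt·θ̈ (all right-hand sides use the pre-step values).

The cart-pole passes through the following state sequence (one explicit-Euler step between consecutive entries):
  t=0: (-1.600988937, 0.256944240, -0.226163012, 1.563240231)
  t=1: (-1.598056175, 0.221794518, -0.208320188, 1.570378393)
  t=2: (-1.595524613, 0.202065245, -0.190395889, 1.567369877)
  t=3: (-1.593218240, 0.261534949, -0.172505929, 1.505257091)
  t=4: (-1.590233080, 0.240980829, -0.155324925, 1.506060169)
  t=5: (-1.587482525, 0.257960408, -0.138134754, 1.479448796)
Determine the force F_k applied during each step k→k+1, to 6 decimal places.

F_0 = -6.235168 N
F_1 = -3.561169 N
F_2 = 10.098076 N
F_3 = -3.679842 N
F_4 = 2.796709 N

step 0→1:
  ẍ = (ẋ'−ẋ)/dt = (0.221794518−0.256944240)/0.011414 = -3.079527
  θ̈ = (θ̇'−θ̇)/dt = (1.570378393−1.563240231)/0.011414 = 0.625387
  sinθ=-0.224240, cosθ=0.974534
  F = (M+m)·ẍ + m·l·cosθ·θ̈ − m·l·sinθ·θ̇² = -6.413993 + 0.094162 − -0.084663 = -6.235168
step 1→2:
  ẍ = (ẋ'−ẋ)/dt = (0.202065245−0.221794518)/0.011414 = -1.728515
  θ̈ = (θ̇'−θ̇)/dt = (1.567369877−1.570378393)/0.011414 = -0.263581
  sinθ=-0.206817, cosθ=0.978380
  F = (M+m)·ẍ + m·l·cosθ·θ̈ − m·l·sinθ·θ̇² = -3.600126 + -0.039843 − -0.078800 = -3.561169
step 2→3:
  ẍ = (ẋ'−ẋ)/dt = (0.261534949−0.202065245)/0.011414 = 5.210242
  θ̈ = (θ̇'−θ̇)/dt = (1.505257091−1.567369877)/0.011414 = -5.441807
  sinθ=-0.189248, cosθ=0.981929
  F = (M+m)·ẍ + m·l·cosθ·θ̈ − m·l·sinθ·θ̇² = 10.851814 + -0.825568 − -0.071829 = 10.098076
step 3→4:
  ẍ = (ẋ'−ẋ)/dt = (0.240980829−0.261534949)/0.011414 = -1.800781
  θ̈ = (θ̇'−θ̇)/dt = (1.506060169−1.505257091)/0.011414 = 0.070359
  sinθ=-0.171652, cosθ=0.985158
  F = (M+m)·ẍ + m·l·cosθ·θ̈ − m·l·sinθ·θ̇² = -3.750641 + 0.010709 − -0.060089 = -3.679842
step 4→5:
  ẍ = (ẋ'−ẋ)/dt = (0.257960408−0.240980829)/0.011414 = 1.487610
  θ̈ = (θ̇'−θ̇)/dt = (1.479448796−1.506060169)/0.011414 = -2.331468
  sinθ=-0.154701, cosθ=0.987961
  F = (M+m)·ẍ + m·l·cosθ·θ̈ − m·l·sinθ·θ̇² = 3.098371 + -0.355876 − -0.054213 = 2.796709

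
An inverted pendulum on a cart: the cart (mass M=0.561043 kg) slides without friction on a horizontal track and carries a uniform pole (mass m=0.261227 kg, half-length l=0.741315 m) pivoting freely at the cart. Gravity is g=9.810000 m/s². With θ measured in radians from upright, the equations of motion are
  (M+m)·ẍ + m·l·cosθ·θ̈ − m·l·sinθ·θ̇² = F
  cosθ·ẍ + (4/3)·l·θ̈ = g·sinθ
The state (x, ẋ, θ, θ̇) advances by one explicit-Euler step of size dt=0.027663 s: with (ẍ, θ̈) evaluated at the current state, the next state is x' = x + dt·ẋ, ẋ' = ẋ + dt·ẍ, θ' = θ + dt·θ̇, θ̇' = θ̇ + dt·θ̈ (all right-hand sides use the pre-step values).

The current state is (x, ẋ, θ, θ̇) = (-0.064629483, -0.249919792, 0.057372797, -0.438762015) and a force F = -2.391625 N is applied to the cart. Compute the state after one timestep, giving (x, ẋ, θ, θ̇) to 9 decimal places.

sinθ=0.057341327, cosθ=0.998354632
temp = (F + m·l·θ̇²·sinθ)/(M+m) = (-2.391625 + 0.002137699)/0.822270 = -2.905964343
θ̈ = (g·sinθ − cosθ·temp)/(l·(4/3 − m·cos²θ/(M+m))) = 4.595682530
ẍ = temp − m·l·θ̈·cosθ/(M+m) = -3.986505374
Euler: x'=-0.064629483+0.027663·-0.249919792=-0.071543014, ẋ'=-0.249919792+0.027663·-3.986505374=-0.360198490
       θ'=0.057372797+0.027663·-0.438762015=0.045235323, θ̇'=-0.438762015+0.027663·4.595682530=-0.311631649

(-0.071543014, -0.360198490, 0.045235323, -0.311631649)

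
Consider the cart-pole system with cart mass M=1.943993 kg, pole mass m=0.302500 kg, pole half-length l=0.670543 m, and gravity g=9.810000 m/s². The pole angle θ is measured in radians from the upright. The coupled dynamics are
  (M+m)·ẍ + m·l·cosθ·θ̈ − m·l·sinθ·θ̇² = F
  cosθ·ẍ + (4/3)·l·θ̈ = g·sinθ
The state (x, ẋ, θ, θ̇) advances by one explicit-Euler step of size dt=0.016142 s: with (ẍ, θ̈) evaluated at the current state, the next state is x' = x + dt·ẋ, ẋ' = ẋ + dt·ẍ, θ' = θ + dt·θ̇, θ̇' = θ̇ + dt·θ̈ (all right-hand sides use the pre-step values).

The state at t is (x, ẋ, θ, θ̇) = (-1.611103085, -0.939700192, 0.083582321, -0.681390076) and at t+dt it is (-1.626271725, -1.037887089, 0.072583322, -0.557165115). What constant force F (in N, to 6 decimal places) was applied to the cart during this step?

ẍ = (ẋ'−ẋ)/dt = (-1.037887089−-0.939700192)/0.016142 = -6.082697
θ̈ = (θ̇'−θ̇)/dt = (-0.557165115−-0.681390076)/0.016142 = 7.695760
sinθ=0.083485, cosθ=0.996509
F = (M+m)·ẍ + m·l·cosθ·θ̈ − m·l·sinθ·θ̇² = -13.664737 + 1.555553 − 0.007862 = -12.117046

F = -12.117046 N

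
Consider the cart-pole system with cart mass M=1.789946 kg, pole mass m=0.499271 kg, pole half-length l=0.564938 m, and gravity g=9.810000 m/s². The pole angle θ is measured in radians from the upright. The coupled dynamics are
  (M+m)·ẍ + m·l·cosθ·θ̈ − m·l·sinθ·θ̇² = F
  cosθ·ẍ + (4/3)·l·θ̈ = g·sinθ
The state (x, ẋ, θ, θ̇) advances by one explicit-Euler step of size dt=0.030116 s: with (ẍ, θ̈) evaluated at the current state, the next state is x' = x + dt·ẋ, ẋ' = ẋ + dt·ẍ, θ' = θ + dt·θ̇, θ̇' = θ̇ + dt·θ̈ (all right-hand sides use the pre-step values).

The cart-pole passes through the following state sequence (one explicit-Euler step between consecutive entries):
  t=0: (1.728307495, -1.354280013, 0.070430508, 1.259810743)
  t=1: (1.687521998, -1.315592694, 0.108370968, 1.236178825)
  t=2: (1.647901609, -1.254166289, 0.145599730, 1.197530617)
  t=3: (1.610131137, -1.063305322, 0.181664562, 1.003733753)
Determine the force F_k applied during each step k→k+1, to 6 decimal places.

step 0→1:
  ẍ = (ẋ'−ẋ)/dt = (-1.315592694−-1.354280013)/0.030116 = 1.284610
  θ̈ = (θ̇'−θ̇)/dt = (1.236178825−1.259810743)/0.030116 = -0.784696
  sinθ=0.070372, cosθ=0.997521
  F = (M+m)·ẍ + m·l·cosθ·θ̈ − m·l·sinθ·θ̇² = 2.940751 + -0.220781 − 0.031503 = 2.688468
step 1→2:
  ẍ = (ẋ'−ẋ)/dt = (-1.254166289−-1.315592694)/0.030116 = 2.039660
  θ̈ = (θ̇'−θ̇)/dt = (1.197530617−1.236178825)/0.030116 = -1.283311
  sinθ=0.108159, cosθ=0.994134
  F = (M+m)·ẍ + m·l·cosθ·θ̈ − m·l·sinθ·θ̇² = 4.669225 + -0.359844 − 0.046619 = 4.262762
step 2→3:
  ẍ = (ẋ'−ẋ)/dt = (-1.063305322−-1.254166289)/0.030116 = 6.337527
  θ̈ = (θ̇'−θ̇)/dt = (1.003733753−1.197530617)/0.030116 = -6.435013
  sinθ=0.145086, cosθ=0.989419
  F = (M+m)·ẍ + m·l·cosθ·θ̈ − m·l·sinθ·θ̇² = 14.507975 + -1.795837 − 0.058686 = 12.653452

F_0 = 2.688468 N
F_1 = 4.262762 N
F_2 = 12.653452 N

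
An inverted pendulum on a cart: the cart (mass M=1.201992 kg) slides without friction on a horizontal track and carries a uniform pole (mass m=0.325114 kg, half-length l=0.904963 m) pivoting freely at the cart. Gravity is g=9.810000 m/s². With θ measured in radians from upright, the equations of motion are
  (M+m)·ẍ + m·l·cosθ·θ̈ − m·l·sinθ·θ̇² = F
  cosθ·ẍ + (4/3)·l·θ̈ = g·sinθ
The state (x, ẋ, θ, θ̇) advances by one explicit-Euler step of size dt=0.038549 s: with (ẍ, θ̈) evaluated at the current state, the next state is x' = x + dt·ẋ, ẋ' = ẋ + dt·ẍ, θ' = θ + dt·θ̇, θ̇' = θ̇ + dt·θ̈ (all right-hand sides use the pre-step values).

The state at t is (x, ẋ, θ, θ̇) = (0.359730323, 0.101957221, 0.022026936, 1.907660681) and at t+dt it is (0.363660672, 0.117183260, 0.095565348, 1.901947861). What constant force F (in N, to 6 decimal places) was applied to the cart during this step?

ẍ = (ẋ'−ẋ)/dt = (0.117183260−0.101957221)/0.038549 = 0.394979
θ̈ = (θ̇'−θ̇)/dt = (1.901947861−1.907660681)/0.038549 = -0.148196
sinθ=0.022025, cosθ=0.999757
F = (M+m)·ẍ + m·l·cosθ·θ̈ − m·l·sinθ·θ̇² = 0.603175 + -0.043591 − 0.023582 = 0.536001

F = 0.536001 N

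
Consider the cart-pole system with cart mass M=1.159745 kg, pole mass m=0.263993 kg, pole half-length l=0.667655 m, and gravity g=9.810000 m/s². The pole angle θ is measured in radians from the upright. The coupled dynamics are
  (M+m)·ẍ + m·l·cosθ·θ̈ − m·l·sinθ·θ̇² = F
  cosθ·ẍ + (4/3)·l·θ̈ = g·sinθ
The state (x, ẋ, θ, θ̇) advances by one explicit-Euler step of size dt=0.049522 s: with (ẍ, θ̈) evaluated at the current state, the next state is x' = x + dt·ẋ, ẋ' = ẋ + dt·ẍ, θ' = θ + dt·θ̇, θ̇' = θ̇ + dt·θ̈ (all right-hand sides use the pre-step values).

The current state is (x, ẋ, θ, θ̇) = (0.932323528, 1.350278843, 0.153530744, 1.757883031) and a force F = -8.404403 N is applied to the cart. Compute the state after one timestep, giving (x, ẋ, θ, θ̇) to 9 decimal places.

(0.999192037, 1.003542898, 0.240584627, 2.226259223)

sinθ=0.152928291, cosθ=0.988237288
temp = (F + m·l·θ̇²·sinθ)/(M+m) = (-8.404403 + 0.083293728)/1.423738 = -5.844550944
θ̈ = (g·sinθ − cosθ·temp)/(l·(4/3 − m·cos²θ/(M+m))) = 9.457941770
ẍ = temp − m·l·θ̈·cosθ/(M+m) = -7.001654726
Euler: x'=0.932323528+0.049522·1.350278843=0.999192037, ẋ'=1.350278843+0.049522·-7.001654726=1.003542898
       θ'=0.153530744+0.049522·1.757883031=0.240584627, θ̇'=1.757883031+0.049522·9.457941770=2.226259223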